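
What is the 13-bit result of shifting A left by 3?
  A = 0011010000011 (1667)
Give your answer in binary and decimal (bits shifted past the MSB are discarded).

Shift left by 3: drop the top 3 bit(s), append 3 zero(s) on the right.
  0011010000011  ->  discard [001], keep [1010000011], append 000
= 1010000011000

Answer: 1010000011000 (5144)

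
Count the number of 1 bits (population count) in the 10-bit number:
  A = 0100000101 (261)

0100000101
1-bits at positions (from bit 0 = LSB): 0, 2, 8
Count = 3

Answer: 3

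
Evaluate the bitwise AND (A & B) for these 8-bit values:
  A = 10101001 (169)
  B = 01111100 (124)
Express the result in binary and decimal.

Apply & to each column (1 only where both bits are 1):
  10101001
& 01111100
----------
  00101000

Answer: 00101000 (40)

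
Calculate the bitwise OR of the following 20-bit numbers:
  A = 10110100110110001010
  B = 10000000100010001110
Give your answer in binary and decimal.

Apply | to each column (1 where either bit is 1):
  10110100110110001010
| 10000000100010001110
----------------------
  10110100110110001110

Answer: 10110100110110001110 (740750)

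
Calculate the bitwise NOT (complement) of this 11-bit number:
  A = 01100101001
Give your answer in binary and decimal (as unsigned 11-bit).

Flip each bit (0->1, 1->0):
  01100101001
  10011010110

Answer: 10011010110 (1238)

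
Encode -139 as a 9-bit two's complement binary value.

1. Binary of +139:  010001011
2. Invert bits:     101110100
3. Add 1:           101110101

Answer: 101110101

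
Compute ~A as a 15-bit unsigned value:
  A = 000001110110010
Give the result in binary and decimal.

Flip each bit (0->1, 1->0):
  000001110110010
  111110001001101

Answer: 111110001001101 (31821)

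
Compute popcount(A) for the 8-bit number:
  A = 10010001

10010001
1-bits at positions (from bit 0 = LSB): 0, 4, 7
Count = 3

Answer: 3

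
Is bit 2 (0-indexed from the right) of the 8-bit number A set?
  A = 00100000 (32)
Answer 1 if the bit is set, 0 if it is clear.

Bit 2 is the 3rd from the right.
  00100000
       ^
That bit is 0.

Answer: 0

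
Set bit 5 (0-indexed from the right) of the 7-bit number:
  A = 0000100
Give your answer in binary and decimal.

Mask = 1 << 5 = 0100000
Bit 5 of A is 0, so OR-ing with the mask flips it to 1.
  0000100
| 0100000
---------
  0100100

Answer: 0100100 (36)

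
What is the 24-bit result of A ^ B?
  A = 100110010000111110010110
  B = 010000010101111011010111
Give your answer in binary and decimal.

Apply ^ to each column (1 where bits differ):
  100110010000111110010110
^ 010000010101111011010111
--------------------------
  110110000101000101000001

Answer: 110110000101000101000001 (14176577)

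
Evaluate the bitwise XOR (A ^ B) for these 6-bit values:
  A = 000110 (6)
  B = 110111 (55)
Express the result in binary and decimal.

Apply ^ to each column (1 where bits differ):
  000110
^ 110111
--------
  110001

Answer: 110001 (49)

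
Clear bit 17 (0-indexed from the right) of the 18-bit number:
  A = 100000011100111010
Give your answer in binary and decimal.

Mask = ~(1 << 17) = 011111111111111111
Bit 17 of A is 1, so AND-ing with the mask clears it to 0.
  100000011100111010
& 011111111111111111
--------------------
  000000011100111010

Answer: 000000011100111010 (1850)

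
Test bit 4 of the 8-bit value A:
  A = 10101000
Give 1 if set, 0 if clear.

Bit 4 is the 5th from the right.
  10101000
     ^
That bit is 0.

Answer: 0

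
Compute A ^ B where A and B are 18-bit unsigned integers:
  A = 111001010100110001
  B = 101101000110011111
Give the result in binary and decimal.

Apply ^ to each column (1 where bits differ):
  111001010100110001
^ 101101000110011111
--------------------
  010100010010101110

Answer: 010100010010101110 (83118)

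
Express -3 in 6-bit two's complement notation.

1. Binary of +3:  000011
2. Invert bits:     111100
3. Add 1:           111101

Answer: 111101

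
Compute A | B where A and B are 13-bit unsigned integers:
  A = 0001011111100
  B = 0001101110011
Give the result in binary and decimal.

Apply | to each column (1 where either bit is 1):
  0001011111100
| 0001101110011
---------------
  0001111111111

Answer: 0001111111111 (1023)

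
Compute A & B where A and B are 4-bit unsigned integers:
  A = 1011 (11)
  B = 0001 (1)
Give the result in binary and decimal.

Apply & to each column (1 only where both bits are 1):
  1011
& 0001
------
  0001

Answer: 0001 (1)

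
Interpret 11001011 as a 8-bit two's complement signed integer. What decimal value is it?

MSB is 1, so the value is negative. Find the magnitude:
1. Invert bits:  00110100
2. Add 1:        00110101  = 53
3. Apply sign:   -53

Answer: -53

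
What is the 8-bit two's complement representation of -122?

1. Binary of +122:  01111010
2. Invert bits:     10000101
3. Add 1:           10000110

Answer: 10000110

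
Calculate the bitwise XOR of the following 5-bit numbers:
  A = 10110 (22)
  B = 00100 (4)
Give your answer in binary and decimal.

Apply ^ to each column (1 where bits differ):
  10110
^ 00100
-------
  10010

Answer: 10010 (18)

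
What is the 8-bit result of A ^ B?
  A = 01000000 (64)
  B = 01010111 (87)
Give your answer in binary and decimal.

Apply ^ to each column (1 where bits differ):
  01000000
^ 01010111
----------
  00010111

Answer: 00010111 (23)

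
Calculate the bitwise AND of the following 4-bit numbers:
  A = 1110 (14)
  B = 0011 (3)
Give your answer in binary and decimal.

Apply & to each column (1 only where both bits are 1):
  1110
& 0011
------
  0010

Answer: 0010 (2)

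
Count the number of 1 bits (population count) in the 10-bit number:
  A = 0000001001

0000001001
1-bits at positions (from bit 0 = LSB): 0, 3
Count = 2

Answer: 2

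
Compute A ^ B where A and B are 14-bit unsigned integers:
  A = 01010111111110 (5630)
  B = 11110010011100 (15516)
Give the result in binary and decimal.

Apply ^ to each column (1 where bits differ):
  01010111111110
^ 11110010011100
----------------
  10100101100010

Answer: 10100101100010 (10594)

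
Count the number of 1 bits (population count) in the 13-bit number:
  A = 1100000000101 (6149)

1100000000101
1-bits at positions (from bit 0 = LSB): 0, 2, 11, 12
Count = 4

Answer: 4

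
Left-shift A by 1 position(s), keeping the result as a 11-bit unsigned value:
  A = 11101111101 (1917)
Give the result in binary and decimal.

Shift left by 1: drop the top 1 bit(s), append 1 zero(s) on the right.
  11101111101  ->  discard [1], keep [1101111101], append 0
= 11011111010

Answer: 11011111010 (1786)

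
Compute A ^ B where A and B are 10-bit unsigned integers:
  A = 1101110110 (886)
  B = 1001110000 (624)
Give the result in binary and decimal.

Apply ^ to each column (1 where bits differ):
  1101110110
^ 1001110000
------------
  0100000110

Answer: 0100000110 (262)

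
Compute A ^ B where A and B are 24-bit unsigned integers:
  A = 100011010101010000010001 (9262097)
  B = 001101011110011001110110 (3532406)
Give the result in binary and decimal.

Apply ^ to each column (1 where bits differ):
  100011010101010000010001
^ 001101011110011001110110
--------------------------
  101110001011001001100111

Answer: 101110001011001001100111 (12104295)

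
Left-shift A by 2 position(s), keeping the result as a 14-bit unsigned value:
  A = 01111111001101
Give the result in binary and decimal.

Shift left by 2: drop the top 2 bit(s), append 2 zero(s) on the right.
  01111111001101  ->  discard [01], keep [111111001101], append 00
= 11111100110100

Answer: 11111100110100 (16180)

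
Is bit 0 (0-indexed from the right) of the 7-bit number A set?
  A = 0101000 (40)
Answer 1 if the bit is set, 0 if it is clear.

Bit 0 is the 1st from the right.
  0101000
        ^
That bit is 0.

Answer: 0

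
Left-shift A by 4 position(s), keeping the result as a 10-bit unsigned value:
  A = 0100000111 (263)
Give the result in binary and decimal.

Shift left by 4: drop the top 4 bit(s), append 4 zero(s) on the right.
  0100000111  ->  discard [0100], keep [000111], append 0000
= 0001110000

Answer: 0001110000 (112)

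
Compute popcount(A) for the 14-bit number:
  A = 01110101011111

01110101011111
1-bits at positions (from bit 0 = LSB): 0, 1, 2, 3, 4, 6, 8, 10, 11, 12
Count = 10

Answer: 10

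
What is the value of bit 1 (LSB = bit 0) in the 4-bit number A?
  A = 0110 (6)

Bit 1 is the 2nd from the right.
  0110
    ^
That bit is 1.

Answer: 1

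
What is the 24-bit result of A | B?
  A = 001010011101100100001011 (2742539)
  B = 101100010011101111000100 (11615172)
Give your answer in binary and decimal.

Apply | to each column (1 where either bit is 1):
  001010011101100100001011
| 101100010011101111000100
--------------------------
  101110011111101111001111

Answer: 101110011111101111001111 (12188623)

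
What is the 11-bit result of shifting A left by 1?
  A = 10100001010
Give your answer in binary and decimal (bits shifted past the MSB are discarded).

Shift left by 1: drop the top 1 bit(s), append 1 zero(s) on the right.
  10100001010  ->  discard [1], keep [0100001010], append 0
= 01000010100

Answer: 01000010100 (532)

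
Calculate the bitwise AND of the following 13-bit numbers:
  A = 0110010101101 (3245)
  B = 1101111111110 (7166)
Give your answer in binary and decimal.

Apply & to each column (1 only where both bits are 1):
  0110010101101
& 1101111111110
---------------
  0100010101100

Answer: 0100010101100 (2220)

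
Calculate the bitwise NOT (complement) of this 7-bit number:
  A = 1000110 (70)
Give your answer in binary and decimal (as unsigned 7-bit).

Flip each bit (0->1, 1->0):
  1000110
  0111001

Answer: 0111001 (57)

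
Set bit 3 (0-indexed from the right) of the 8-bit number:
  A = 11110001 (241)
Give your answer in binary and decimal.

Mask = 1 << 3 = 00001000
Bit 3 of A is 0, so OR-ing with the mask flips it to 1.
  11110001
| 00001000
----------
  11111001

Answer: 11111001 (249)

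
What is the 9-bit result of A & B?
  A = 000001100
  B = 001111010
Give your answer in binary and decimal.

Apply & to each column (1 only where both bits are 1):
  000001100
& 001111010
-----------
  000001000

Answer: 000001000 (8)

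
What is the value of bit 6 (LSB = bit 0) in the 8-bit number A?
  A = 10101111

Bit 6 is the 7th from the right.
  10101111
   ^
That bit is 0.

Answer: 0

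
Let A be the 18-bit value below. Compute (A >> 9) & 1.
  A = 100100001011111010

Bit 9 is the 10th from the right.
  100100001011111010
          ^
That bit is 1.

Answer: 1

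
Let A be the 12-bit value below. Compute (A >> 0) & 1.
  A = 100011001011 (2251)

Bit 0 is the 1st from the right.
  100011001011
             ^
That bit is 1.

Answer: 1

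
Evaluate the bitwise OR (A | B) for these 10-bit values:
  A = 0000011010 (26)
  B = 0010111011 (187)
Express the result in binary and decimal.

Apply | to each column (1 where either bit is 1):
  0000011010
| 0010111011
------------
  0010111011

Answer: 0010111011 (187)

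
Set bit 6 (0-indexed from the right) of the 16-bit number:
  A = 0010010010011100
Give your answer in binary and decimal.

Mask = 1 << 6 = 0000000001000000
Bit 6 of A is 0, so OR-ing with the mask flips it to 1.
  0010010010011100
| 0000000001000000
------------------
  0010010011011100

Answer: 0010010011011100 (9436)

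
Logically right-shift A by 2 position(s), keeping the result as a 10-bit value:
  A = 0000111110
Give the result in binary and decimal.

Logical shift right by 2: drop the bottom 2 bit(s), prepend 2 zero(s) on the left.
  0000111110  ->  keep [00001111], discard [10], prepend 00
= 0000001111

Answer: 0000001111 (15)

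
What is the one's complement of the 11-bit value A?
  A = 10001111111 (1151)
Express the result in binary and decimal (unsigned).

Flip each bit (0->1, 1->0):
  10001111111
  01110000000

Answer: 01110000000 (896)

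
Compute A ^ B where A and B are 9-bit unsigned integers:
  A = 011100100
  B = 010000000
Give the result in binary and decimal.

Apply ^ to each column (1 where bits differ):
  011100100
^ 010000000
-----------
  001100100

Answer: 001100100 (100)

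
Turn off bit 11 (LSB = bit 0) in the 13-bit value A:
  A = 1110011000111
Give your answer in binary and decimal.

Mask = ~(1 << 11) = 1011111111111
Bit 11 of A is 1, so AND-ing with the mask clears it to 0.
  1110011000111
& 1011111111111
---------------
  1010011000111

Answer: 1010011000111 (5319)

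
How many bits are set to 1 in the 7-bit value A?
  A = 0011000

0011000
1-bits at positions (from bit 0 = LSB): 3, 4
Count = 2

Answer: 2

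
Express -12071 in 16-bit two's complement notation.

1. Binary of +12071:  0010111100100111
2. Invert bits:     1101000011011000
3. Add 1:           1101000011011001

Answer: 1101000011011001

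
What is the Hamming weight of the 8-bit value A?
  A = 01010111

01010111
1-bits at positions (from bit 0 = LSB): 0, 1, 2, 4, 6
Count = 5

Answer: 5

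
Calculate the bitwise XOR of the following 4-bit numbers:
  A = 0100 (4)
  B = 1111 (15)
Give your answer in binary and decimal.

Apply ^ to each column (1 where bits differ):
  0100
^ 1111
------
  1011

Answer: 1011 (11)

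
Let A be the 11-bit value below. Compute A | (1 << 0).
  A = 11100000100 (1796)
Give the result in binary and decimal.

Mask = 1 << 0 = 00000000001
Bit 0 of A is 0, so OR-ing with the mask flips it to 1.
  11100000100
| 00000000001
-------------
  11100000101

Answer: 11100000101 (1797)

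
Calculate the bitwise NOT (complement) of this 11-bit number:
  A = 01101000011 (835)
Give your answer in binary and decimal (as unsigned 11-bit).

Flip each bit (0->1, 1->0):
  01101000011
  10010111100

Answer: 10010111100 (1212)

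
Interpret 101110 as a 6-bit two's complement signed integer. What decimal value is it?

MSB is 1, so the value is negative. Find the magnitude:
1. Invert bits:  010001
2. Add 1:        010010  = 18
3. Apply sign:   -18

Answer: -18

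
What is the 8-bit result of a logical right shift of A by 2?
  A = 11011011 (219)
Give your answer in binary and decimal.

Logical shift right by 2: drop the bottom 2 bit(s), prepend 2 zero(s) on the left.
  11011011  ->  keep [110110], discard [11], prepend 00
= 00110110

Answer: 00110110 (54)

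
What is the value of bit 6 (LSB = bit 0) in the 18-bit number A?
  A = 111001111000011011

Bit 6 is the 7th from the right.
  111001111000011011
             ^
That bit is 0.

Answer: 0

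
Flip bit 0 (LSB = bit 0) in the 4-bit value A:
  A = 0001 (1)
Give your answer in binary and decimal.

Mask = 1 << 0 = 0001
Bit 0 of A is 1; XOR with the mask flips it to 0.
  0001
^ 0001
------
  0000

Answer: 0000 (0)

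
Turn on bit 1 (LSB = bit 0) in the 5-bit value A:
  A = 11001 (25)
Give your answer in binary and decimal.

Mask = 1 << 1 = 00010
Bit 1 of A is 0, so OR-ing with the mask flips it to 1.
  11001
| 00010
-------
  11011

Answer: 11011 (27)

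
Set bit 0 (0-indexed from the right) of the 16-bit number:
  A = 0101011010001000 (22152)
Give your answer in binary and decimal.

Mask = 1 << 0 = 0000000000000001
Bit 0 of A is 0, so OR-ing with the mask flips it to 1.
  0101011010001000
| 0000000000000001
------------------
  0101011010001001

Answer: 0101011010001001 (22153)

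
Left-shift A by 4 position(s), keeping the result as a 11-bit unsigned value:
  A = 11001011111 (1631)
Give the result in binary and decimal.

Shift left by 4: drop the top 4 bit(s), append 4 zero(s) on the right.
  11001011111  ->  discard [1100], keep [1011111], append 0000
= 10111110000

Answer: 10111110000 (1520)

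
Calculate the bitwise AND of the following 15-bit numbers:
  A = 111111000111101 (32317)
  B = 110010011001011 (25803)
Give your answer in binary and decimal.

Apply & to each column (1 only where both bits are 1):
  111111000111101
& 110010011001011
-----------------
  110010000001001

Answer: 110010000001001 (25609)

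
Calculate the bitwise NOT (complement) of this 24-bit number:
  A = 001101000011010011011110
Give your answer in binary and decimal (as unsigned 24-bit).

Flip each bit (0->1, 1->0):
  001101000011010011011110
  110010111100101100100001

Answer: 110010111100101100100001 (13355809)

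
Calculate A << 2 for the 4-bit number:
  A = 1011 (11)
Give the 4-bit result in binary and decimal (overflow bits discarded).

Shift left by 2: drop the top 2 bit(s), append 2 zero(s) on the right.
  1011  ->  discard [10], keep [11], append 00
= 1100

Answer: 1100 (12)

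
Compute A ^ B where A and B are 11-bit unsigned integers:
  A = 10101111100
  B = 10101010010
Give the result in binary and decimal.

Apply ^ to each column (1 where bits differ):
  10101111100
^ 10101010010
-------------
  00000101110

Answer: 00000101110 (46)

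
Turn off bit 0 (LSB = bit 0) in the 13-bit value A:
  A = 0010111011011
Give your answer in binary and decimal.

Mask = ~(1 << 0) = 1111111111110
Bit 0 of A is 1, so AND-ing with the mask clears it to 0.
  0010111011011
& 1111111111110
---------------
  0010111011010

Answer: 0010111011010 (1498)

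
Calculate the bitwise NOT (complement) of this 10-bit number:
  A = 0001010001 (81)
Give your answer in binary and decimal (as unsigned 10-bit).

Flip each bit (0->1, 1->0):
  0001010001
  1110101110

Answer: 1110101110 (942)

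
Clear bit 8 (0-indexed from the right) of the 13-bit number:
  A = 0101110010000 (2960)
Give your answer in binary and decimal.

Mask = ~(1 << 8) = 1111011111111
Bit 8 of A is 1, so AND-ing with the mask clears it to 0.
  0101110010000
& 1111011111111
---------------
  0101010010000

Answer: 0101010010000 (2704)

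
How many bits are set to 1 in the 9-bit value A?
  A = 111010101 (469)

111010101
1-bits at positions (from bit 0 = LSB): 0, 2, 4, 6, 7, 8
Count = 6

Answer: 6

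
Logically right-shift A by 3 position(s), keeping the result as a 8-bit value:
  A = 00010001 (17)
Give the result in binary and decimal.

Logical shift right by 3: drop the bottom 3 bit(s), prepend 3 zero(s) on the left.
  00010001  ->  keep [00010], discard [001], prepend 000
= 00000010

Answer: 00000010 (2)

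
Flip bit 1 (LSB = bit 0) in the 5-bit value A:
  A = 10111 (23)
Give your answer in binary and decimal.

Mask = 1 << 1 = 00010
Bit 1 of A is 1; XOR with the mask flips it to 0.
  10111
^ 00010
-------
  10101

Answer: 10101 (21)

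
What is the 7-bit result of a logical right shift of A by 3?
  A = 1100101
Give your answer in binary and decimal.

Logical shift right by 3: drop the bottom 3 bit(s), prepend 3 zero(s) on the left.
  1100101  ->  keep [1100], discard [101], prepend 000
= 0001100

Answer: 0001100 (12)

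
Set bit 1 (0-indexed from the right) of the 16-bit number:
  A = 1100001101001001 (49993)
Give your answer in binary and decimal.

Mask = 1 << 1 = 0000000000000010
Bit 1 of A is 0, so OR-ing with the mask flips it to 1.
  1100001101001001
| 0000000000000010
------------------
  1100001101001011

Answer: 1100001101001011 (49995)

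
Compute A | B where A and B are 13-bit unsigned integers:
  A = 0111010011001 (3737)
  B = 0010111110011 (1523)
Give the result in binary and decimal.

Apply | to each column (1 where either bit is 1):
  0111010011001
| 0010111110011
---------------
  0111111111011

Answer: 0111111111011 (4091)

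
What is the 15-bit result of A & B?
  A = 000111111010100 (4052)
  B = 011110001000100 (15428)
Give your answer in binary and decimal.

Apply & to each column (1 only where both bits are 1):
  000111111010100
& 011110001000100
-----------------
  000110001000100

Answer: 000110001000100 (3140)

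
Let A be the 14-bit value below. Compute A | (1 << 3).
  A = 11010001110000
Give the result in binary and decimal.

Mask = 1 << 3 = 00000000001000
Bit 3 of A is 0, so OR-ing with the mask flips it to 1.
  11010001110000
| 00000000001000
----------------
  11010001111000

Answer: 11010001111000 (13432)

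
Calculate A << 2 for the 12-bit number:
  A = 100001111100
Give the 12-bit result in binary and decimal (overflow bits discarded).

Shift left by 2: drop the top 2 bit(s), append 2 zero(s) on the right.
  100001111100  ->  discard [10], keep [0001111100], append 00
= 000111110000

Answer: 000111110000 (496)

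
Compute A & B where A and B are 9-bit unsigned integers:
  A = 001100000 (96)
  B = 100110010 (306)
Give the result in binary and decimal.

Apply & to each column (1 only where both bits are 1):
  001100000
& 100110010
-----------
  000100000

Answer: 000100000 (32)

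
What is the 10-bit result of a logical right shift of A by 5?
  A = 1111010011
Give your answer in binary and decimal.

Logical shift right by 5: drop the bottom 5 bit(s), prepend 5 zero(s) on the left.
  1111010011  ->  keep [11110], discard [10011], prepend 00000
= 0000011110

Answer: 0000011110 (30)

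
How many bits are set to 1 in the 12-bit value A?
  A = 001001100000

001001100000
1-bits at positions (from bit 0 = LSB): 5, 6, 9
Count = 3

Answer: 3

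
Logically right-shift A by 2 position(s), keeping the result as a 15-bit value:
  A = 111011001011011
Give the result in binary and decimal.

Logical shift right by 2: drop the bottom 2 bit(s), prepend 2 zero(s) on the left.
  111011001011011  ->  keep [1110110010110], discard [11], prepend 00
= 001110110010110

Answer: 001110110010110 (7574)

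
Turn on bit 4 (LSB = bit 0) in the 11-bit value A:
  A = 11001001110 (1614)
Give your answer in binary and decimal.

Mask = 1 << 4 = 00000010000
Bit 4 of A is 0, so OR-ing with the mask flips it to 1.
  11001001110
| 00000010000
-------------
  11001011110

Answer: 11001011110 (1630)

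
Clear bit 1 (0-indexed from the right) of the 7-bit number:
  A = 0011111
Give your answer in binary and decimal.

Mask = ~(1 << 1) = 1111101
Bit 1 of A is 1, so AND-ing with the mask clears it to 0.
  0011111
& 1111101
---------
  0011101

Answer: 0011101 (29)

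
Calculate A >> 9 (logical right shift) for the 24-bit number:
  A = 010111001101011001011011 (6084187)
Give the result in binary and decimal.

Logical shift right by 9: drop the bottom 9 bit(s), prepend 9 zero(s) on the left.
  010111001101011001011011  ->  keep [010111001101011], discard [001011011], prepend 000000000
= 000000000010111001101011

Answer: 000000000010111001101011 (11883)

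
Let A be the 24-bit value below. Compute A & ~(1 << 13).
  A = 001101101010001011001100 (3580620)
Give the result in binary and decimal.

Mask = ~(1 << 13) = 111111111101111111111111
Bit 13 of A is 1, so AND-ing with the mask clears it to 0.
  001101101010001011001100
& 111111111101111111111111
--------------------------
  001101101000001011001100

Answer: 001101101000001011001100 (3572428)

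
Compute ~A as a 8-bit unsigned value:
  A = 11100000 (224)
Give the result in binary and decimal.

Flip each bit (0->1, 1->0):
  11100000
  00011111

Answer: 00011111 (31)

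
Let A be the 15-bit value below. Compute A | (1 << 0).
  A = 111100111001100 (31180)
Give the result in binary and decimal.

Mask = 1 << 0 = 000000000000001
Bit 0 of A is 0, so OR-ing with the mask flips it to 1.
  111100111001100
| 000000000000001
-----------------
  111100111001101

Answer: 111100111001101 (31181)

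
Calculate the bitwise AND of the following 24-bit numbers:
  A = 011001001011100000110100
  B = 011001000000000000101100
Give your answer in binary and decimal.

Apply & to each column (1 only where both bits are 1):
  011001001011100000110100
& 011001000000000000101100
--------------------------
  011001000000000000100100

Answer: 011001000000000000100100 (6553636)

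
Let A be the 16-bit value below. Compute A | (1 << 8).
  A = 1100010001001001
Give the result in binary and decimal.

Mask = 1 << 8 = 0000000100000000
Bit 8 of A is 0, so OR-ing with the mask flips it to 1.
  1100010001001001
| 0000000100000000
------------------
  1100010101001001

Answer: 1100010101001001 (50505)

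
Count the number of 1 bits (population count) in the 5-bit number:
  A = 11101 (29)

11101
1-bits at positions (from bit 0 = LSB): 0, 2, 3, 4
Count = 4

Answer: 4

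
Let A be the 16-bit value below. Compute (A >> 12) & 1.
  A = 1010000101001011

Bit 12 is the 13th from the right.
  1010000101001011
     ^
That bit is 0.

Answer: 0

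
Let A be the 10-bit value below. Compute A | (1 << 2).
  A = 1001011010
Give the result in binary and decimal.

Mask = 1 << 2 = 0000000100
Bit 2 of A is 0, so OR-ing with the mask flips it to 1.
  1001011010
| 0000000100
------------
  1001011110

Answer: 1001011110 (606)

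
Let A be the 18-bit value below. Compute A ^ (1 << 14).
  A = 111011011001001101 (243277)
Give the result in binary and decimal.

Mask = 1 << 14 = 000100000000000000
Bit 14 of A is 0; XOR with the mask flips it to 1.
  111011011001001101
^ 000100000000000000
--------------------
  111111011001001101

Answer: 111111011001001101 (259661)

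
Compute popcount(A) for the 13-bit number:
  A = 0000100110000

0000100110000
1-bits at positions (from bit 0 = LSB): 4, 5, 8
Count = 3

Answer: 3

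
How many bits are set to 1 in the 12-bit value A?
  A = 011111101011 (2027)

011111101011
1-bits at positions (from bit 0 = LSB): 0, 1, 3, 5, 6, 7, 8, 9, 10
Count = 9

Answer: 9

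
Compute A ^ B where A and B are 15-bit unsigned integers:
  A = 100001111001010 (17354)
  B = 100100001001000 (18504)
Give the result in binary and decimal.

Apply ^ to each column (1 where bits differ):
  100001111001010
^ 100100001001000
-----------------
  000101110000010

Answer: 000101110000010 (2946)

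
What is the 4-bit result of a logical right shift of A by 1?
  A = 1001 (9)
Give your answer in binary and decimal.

Logical shift right by 1: drop the bottom 1 bit(s), prepend 1 zero(s) on the left.
  1001  ->  keep [100], discard [1], prepend 0
= 0100

Answer: 0100 (4)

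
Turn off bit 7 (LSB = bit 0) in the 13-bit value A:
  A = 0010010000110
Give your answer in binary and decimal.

Mask = ~(1 << 7) = 1111101111111
Bit 7 of A is 1, so AND-ing with the mask clears it to 0.
  0010010000110
& 1111101111111
---------------
  0010000000110

Answer: 0010000000110 (1030)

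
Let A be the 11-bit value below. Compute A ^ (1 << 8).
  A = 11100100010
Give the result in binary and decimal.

Mask = 1 << 8 = 00100000000
Bit 8 of A is 1; XOR with the mask flips it to 0.
  11100100010
^ 00100000000
-------------
  11000100010

Answer: 11000100010 (1570)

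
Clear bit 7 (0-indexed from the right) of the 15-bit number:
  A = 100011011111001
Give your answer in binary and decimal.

Mask = ~(1 << 7) = 111111101111111
Bit 7 of A is 1, so AND-ing with the mask clears it to 0.
  100011011111001
& 111111101111111
-----------------
  100011001111001

Answer: 100011001111001 (18041)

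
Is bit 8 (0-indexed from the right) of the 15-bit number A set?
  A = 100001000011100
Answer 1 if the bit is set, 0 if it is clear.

Bit 8 is the 9th from the right.
  100001000011100
        ^
That bit is 0.

Answer: 0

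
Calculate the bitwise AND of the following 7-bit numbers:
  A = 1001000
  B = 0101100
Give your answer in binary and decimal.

Apply & to each column (1 only where both bits are 1):
  1001000
& 0101100
---------
  0001000

Answer: 0001000 (8)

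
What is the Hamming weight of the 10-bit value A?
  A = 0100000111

0100000111
1-bits at positions (from bit 0 = LSB): 0, 1, 2, 8
Count = 4

Answer: 4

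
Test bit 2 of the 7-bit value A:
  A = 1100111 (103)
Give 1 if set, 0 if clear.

Bit 2 is the 3rd from the right.
  1100111
      ^
That bit is 1.

Answer: 1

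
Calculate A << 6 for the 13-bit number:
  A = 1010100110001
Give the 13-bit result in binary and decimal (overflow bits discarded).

Shift left by 6: drop the top 6 bit(s), append 6 zero(s) on the right.
  1010100110001  ->  discard [101010], keep [0110001], append 000000
= 0110001000000

Answer: 0110001000000 (3136)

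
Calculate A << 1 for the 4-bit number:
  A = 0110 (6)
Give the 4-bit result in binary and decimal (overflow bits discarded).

Shift left by 1: drop the top 1 bit(s), append 1 zero(s) on the right.
  0110  ->  discard [0], keep [110], append 0
= 1100

Answer: 1100 (12)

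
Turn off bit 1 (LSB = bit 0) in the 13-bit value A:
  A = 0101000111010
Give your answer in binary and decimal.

Mask = ~(1 << 1) = 1111111111101
Bit 1 of A is 1, so AND-ing with the mask clears it to 0.
  0101000111010
& 1111111111101
---------------
  0101000111000

Answer: 0101000111000 (2616)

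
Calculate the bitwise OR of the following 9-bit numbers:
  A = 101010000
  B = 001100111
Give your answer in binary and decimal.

Apply | to each column (1 where either bit is 1):
  101010000
| 001100111
-----------
  101110111

Answer: 101110111 (375)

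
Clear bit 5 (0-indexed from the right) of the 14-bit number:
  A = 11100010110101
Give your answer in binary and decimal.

Mask = ~(1 << 5) = 11111111011111
Bit 5 of A is 1, so AND-ing with the mask clears it to 0.
  11100010110101
& 11111111011111
----------------
  11100010010101

Answer: 11100010010101 (14485)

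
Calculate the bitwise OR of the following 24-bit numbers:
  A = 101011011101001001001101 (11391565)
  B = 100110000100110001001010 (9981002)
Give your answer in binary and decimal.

Apply | to each column (1 where either bit is 1):
  101011011101001001001101
| 100110000100110001001010
--------------------------
  101111011101111001001111

Answer: 101111011101111001001111 (12443215)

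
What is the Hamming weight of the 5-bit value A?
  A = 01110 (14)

01110
1-bits at positions (from bit 0 = LSB): 1, 2, 3
Count = 3

Answer: 3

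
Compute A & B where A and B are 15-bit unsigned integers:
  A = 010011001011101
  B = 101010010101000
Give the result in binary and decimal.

Apply & to each column (1 only where both bits are 1):
  010011001011101
& 101010010101000
-----------------
  000010000001000

Answer: 000010000001000 (1032)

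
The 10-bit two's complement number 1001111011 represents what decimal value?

MSB is 1, so the value is negative. Find the magnitude:
1. Invert bits:  0110000100
2. Add 1:        0110000101  = 389
3. Apply sign:   -389

Answer: -389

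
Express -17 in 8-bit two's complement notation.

1. Binary of +17:  00010001
2. Invert bits:     11101110
3. Add 1:           11101111

Answer: 11101111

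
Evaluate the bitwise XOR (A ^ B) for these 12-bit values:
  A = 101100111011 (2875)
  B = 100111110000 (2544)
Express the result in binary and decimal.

Apply ^ to each column (1 where bits differ):
  101100111011
^ 100111110000
--------------
  001011001011

Answer: 001011001011 (715)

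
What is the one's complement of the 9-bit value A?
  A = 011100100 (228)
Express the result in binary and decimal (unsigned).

Flip each bit (0->1, 1->0):
  011100100
  100011011

Answer: 100011011 (283)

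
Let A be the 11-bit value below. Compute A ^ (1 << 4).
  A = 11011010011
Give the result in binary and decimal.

Mask = 1 << 4 = 00000010000
Bit 4 of A is 1; XOR with the mask flips it to 0.
  11011010011
^ 00000010000
-------------
  11011000011

Answer: 11011000011 (1731)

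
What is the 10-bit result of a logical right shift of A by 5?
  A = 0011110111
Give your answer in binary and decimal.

Logical shift right by 5: drop the bottom 5 bit(s), prepend 5 zero(s) on the left.
  0011110111  ->  keep [00111], discard [10111], prepend 00000
= 0000000111

Answer: 0000000111 (7)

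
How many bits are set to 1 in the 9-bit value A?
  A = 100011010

100011010
1-bits at positions (from bit 0 = LSB): 1, 3, 4, 8
Count = 4

Answer: 4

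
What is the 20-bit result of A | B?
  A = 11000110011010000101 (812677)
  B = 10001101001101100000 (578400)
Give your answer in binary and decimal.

Apply | to each column (1 where either bit is 1):
  11000110011010000101
| 10001101001101100000
----------------------
  11001111011111100101

Answer: 11001111011111100101 (849893)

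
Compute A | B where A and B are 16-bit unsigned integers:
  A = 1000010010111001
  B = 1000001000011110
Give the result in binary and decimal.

Apply | to each column (1 where either bit is 1):
  1000010010111001
| 1000001000011110
------------------
  1000011010111111

Answer: 1000011010111111 (34495)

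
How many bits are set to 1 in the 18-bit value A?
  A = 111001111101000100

111001111101000100
1-bits at positions (from bit 0 = LSB): 2, 6, 8, 9, 10, 11, 12, 15, 16, 17
Count = 10

Answer: 10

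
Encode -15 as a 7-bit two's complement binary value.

1. Binary of +15:  0001111
2. Invert bits:     1110000
3. Add 1:           1110001

Answer: 1110001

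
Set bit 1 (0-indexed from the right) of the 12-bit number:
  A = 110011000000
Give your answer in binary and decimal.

Mask = 1 << 1 = 000000000010
Bit 1 of A is 0, so OR-ing with the mask flips it to 1.
  110011000000
| 000000000010
--------------
  110011000010

Answer: 110011000010 (3266)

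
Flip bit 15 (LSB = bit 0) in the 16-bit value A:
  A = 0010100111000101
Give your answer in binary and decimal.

Mask = 1 << 15 = 1000000000000000
Bit 15 of A is 0; XOR with the mask flips it to 1.
  0010100111000101
^ 1000000000000000
------------------
  1010100111000101

Answer: 1010100111000101 (43461)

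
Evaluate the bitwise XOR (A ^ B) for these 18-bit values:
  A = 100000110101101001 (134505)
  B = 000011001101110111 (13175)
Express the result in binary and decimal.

Apply ^ to each column (1 where bits differ):
  100000110101101001
^ 000011001101110111
--------------------
  100011111000011110

Answer: 100011111000011110 (146974)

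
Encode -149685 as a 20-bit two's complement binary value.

1. Binary of +149685:  00100100100010110101
2. Invert bits:     11011011011101001010
3. Add 1:           11011011011101001011

Answer: 11011011011101001011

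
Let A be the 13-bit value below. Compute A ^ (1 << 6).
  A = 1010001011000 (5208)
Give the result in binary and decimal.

Mask = 1 << 6 = 0000001000000
Bit 6 of A is 1; XOR with the mask flips it to 0.
  1010001011000
^ 0000001000000
---------------
  1010000011000

Answer: 1010000011000 (5144)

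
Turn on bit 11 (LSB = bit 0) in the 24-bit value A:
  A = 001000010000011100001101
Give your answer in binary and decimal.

Mask = 1 << 11 = 000000000000100000000000
Bit 11 of A is 0, so OR-ing with the mask flips it to 1.
  001000010000011100001101
| 000000000000100000000000
--------------------------
  001000010000111100001101

Answer: 001000010000111100001101 (2166541)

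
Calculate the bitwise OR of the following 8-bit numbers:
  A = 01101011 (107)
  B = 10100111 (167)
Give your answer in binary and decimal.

Apply | to each column (1 where either bit is 1):
  01101011
| 10100111
----------
  11101111

Answer: 11101111 (239)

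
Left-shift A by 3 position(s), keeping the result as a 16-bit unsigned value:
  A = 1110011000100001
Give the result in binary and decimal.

Shift left by 3: drop the top 3 bit(s), append 3 zero(s) on the right.
  1110011000100001  ->  discard [111], keep [0011000100001], append 000
= 0011000100001000

Answer: 0011000100001000 (12552)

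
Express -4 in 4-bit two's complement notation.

1. Binary of +4:  0100
2. Invert bits:     1011
3. Add 1:           1100

Answer: 1100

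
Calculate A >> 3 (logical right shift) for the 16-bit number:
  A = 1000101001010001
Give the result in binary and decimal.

Logical shift right by 3: drop the bottom 3 bit(s), prepend 3 zero(s) on the left.
  1000101001010001  ->  keep [1000101001010], discard [001], prepend 000
= 0001000101001010

Answer: 0001000101001010 (4426)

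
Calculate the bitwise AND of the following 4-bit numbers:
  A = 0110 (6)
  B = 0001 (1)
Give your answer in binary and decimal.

Apply & to each column (1 only where both bits are 1):
  0110
& 0001
------
  0000

Answer: 0000 (0)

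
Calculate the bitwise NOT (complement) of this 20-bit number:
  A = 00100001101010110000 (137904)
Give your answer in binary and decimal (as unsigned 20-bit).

Flip each bit (0->1, 1->0):
  00100001101010110000
  11011110010101001111

Answer: 11011110010101001111 (910671)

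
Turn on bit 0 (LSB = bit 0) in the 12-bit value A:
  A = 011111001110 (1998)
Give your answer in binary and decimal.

Mask = 1 << 0 = 000000000001
Bit 0 of A is 0, so OR-ing with the mask flips it to 1.
  011111001110
| 000000000001
--------------
  011111001111

Answer: 011111001111 (1999)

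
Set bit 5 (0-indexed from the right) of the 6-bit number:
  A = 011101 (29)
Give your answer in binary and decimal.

Mask = 1 << 5 = 100000
Bit 5 of A is 0, so OR-ing with the mask flips it to 1.
  011101
| 100000
--------
  111101

Answer: 111101 (61)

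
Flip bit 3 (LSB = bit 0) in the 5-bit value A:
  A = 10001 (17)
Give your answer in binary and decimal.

Mask = 1 << 3 = 01000
Bit 3 of A is 0; XOR with the mask flips it to 1.
  10001
^ 01000
-------
  11001

Answer: 11001 (25)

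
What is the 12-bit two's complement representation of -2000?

1. Binary of +2000:  011111010000
2. Invert bits:     100000101111
3. Add 1:           100000110000

Answer: 100000110000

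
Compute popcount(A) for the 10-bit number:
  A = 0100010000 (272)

0100010000
1-bits at positions (from bit 0 = LSB): 4, 8
Count = 2

Answer: 2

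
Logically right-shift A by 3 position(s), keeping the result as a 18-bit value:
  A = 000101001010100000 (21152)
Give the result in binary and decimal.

Logical shift right by 3: drop the bottom 3 bit(s), prepend 3 zero(s) on the left.
  000101001010100000  ->  keep [000101001010100], discard [000], prepend 000
= 000000101001010100

Answer: 000000101001010100 (2644)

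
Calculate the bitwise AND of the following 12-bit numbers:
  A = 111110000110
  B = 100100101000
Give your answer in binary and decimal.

Apply & to each column (1 only where both bits are 1):
  111110000110
& 100100101000
--------------
  100100000000

Answer: 100100000000 (2304)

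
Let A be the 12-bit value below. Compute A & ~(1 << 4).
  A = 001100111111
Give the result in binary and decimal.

Mask = ~(1 << 4) = 111111101111
Bit 4 of A is 1, so AND-ing with the mask clears it to 0.
  001100111111
& 111111101111
--------------
  001100101111

Answer: 001100101111 (815)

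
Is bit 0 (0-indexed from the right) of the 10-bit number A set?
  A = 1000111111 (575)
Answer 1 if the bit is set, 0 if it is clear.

Bit 0 is the 1st from the right.
  1000111111
           ^
That bit is 1.

Answer: 1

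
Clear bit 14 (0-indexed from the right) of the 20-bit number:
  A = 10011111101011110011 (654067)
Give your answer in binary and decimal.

Mask = ~(1 << 14) = 11111011111111111111
Bit 14 of A is 1, so AND-ing with the mask clears it to 0.
  10011111101011110011
& 11111011111111111111
----------------------
  10011011101011110011

Answer: 10011011101011110011 (637683)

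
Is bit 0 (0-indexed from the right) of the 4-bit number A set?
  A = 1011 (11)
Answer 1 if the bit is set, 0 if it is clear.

Bit 0 is the 1st from the right.
  1011
     ^
That bit is 1.

Answer: 1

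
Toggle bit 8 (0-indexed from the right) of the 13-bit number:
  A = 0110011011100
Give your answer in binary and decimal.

Mask = 1 << 8 = 0000100000000
Bit 8 of A is 0; XOR with the mask flips it to 1.
  0110011011100
^ 0000100000000
---------------
  0110111011100

Answer: 0110111011100 (3548)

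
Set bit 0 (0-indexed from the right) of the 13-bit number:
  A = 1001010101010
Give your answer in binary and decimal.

Mask = 1 << 0 = 0000000000001
Bit 0 of A is 0, so OR-ing with the mask flips it to 1.
  1001010101010
| 0000000000001
---------------
  1001010101011

Answer: 1001010101011 (4779)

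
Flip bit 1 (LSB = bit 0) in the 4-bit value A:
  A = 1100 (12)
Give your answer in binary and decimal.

Mask = 1 << 1 = 0010
Bit 1 of A is 0; XOR with the mask flips it to 1.
  1100
^ 0010
------
  1110

Answer: 1110 (14)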